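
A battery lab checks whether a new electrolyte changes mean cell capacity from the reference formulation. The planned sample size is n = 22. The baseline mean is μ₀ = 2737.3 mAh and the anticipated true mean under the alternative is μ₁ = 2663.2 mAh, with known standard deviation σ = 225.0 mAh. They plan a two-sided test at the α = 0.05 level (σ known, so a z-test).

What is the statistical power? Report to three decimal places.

Power ≈ 0.339

Standardized effect: d = |μ₁ − μ₀| / σ = |2663.2 − 2737.3| / 225.0 = 0.3293
Noncentrality parameter: δ = d·√n = 0.3293 × √22 = 1.5447
Two-sided α = 0.05 → critical value z_{0.025} = 1.960.
Power = Φ(δ − 1.960) + Φ(−δ − 1.960) = Φ(-0.415) + Φ(-3.505) = 0.3390 + 0.0002 = 0.3392.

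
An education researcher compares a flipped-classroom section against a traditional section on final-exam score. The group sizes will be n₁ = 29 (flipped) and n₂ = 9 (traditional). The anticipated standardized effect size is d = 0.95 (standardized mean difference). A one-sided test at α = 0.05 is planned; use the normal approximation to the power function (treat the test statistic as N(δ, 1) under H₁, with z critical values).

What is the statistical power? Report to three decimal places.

Power ≈ 0.801

Noncentrality parameter: δ = d / √(1/n₁ + 1/n₂) = 0.95 / √(1/29 + 1/9) = 2.4897
One-sided α = 0.05 → critical value z_{0.05} = 1.645.
Power = P(Z > 1.645 − δ) = Φ(0.845) = 0.8009.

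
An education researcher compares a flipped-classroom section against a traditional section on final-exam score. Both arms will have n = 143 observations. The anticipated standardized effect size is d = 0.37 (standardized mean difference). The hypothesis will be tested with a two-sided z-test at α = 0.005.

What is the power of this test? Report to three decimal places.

Power ≈ 0.626

Noncentrality parameter: δ = d·√(n/2) = 0.37 × √(143/2) = 3.1286
Two-sided α = 0.005 → critical value z_{0.0025} = 2.807.
Power = Φ(δ − 2.807) + Φ(−δ − 2.807) = Φ(0.322) + Φ(-5.936) = 0.6261 + 0.0000 = 0.6261.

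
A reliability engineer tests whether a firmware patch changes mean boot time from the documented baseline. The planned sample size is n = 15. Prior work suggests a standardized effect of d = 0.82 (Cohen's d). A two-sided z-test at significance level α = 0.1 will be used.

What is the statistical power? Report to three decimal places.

Noncentrality parameter: δ = d·√n = 0.82 × √15 = 3.1758
Critical value for a two-sided test at α = 0.1: z_{α/2} = 1.645.
Power = Φ(δ − 1.645) + Φ(−δ − 1.645) = Φ(1.531) + Φ(-4.821) = 0.9371 + 0.0000 = 0.9371.

Power ≈ 0.937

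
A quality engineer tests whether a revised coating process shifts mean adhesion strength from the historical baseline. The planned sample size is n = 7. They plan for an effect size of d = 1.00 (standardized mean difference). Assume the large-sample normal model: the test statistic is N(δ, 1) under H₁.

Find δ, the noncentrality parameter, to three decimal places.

δ ≈ 2.646

δ = d·√n = 1.00 × √7 = 2.6458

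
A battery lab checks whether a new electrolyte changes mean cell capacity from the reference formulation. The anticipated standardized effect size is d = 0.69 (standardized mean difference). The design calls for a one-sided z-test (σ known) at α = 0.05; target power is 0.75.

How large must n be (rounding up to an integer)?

Set Φ(δ − 1.645) = 0.75; then δ − 1.645 = Φ⁻¹(0.75) = 0.674, giving δ = 2.319.
δ = d·√n ⇒ n = (δ/d)² = (2.319 / 0.69)² = 11.30.
Rounding up, n = 12.

n = 12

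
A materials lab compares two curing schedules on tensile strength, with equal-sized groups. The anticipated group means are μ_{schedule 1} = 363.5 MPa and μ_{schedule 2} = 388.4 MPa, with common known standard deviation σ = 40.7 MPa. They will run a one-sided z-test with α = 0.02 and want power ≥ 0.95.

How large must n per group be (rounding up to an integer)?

Standardized effect: d = |μ_{schedule 1} − μ_{schedule 2}| / σ = |363.5 − 388.4| / 40.7 = 0.6118
For power 0.95 need Φ(δ − z_{0.02}) = 0.95, so δ = z_{0.02} + z_{0.05} = 2.054 + 1.645 = 3.699.
δ = d·√(n/2) ⇒ n = 2(δ/d)² = 2 × (3.699 / 0.6118)² = 73.10.
Rounding up, n = 74 per group.

n = 74 per group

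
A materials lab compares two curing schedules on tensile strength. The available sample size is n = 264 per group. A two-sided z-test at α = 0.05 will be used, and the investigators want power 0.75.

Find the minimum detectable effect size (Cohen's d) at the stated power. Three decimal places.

Required noncentrality: δ = z_{0.025} + z_{0.25} = 1.960 + 0.674 = 2.634.
(The second rejection-region term Φ(−δ − z_{α/2}) is negligible and dropped.)
δ = d·√(n/2) ⇒ d = δ/√(n/2) = 2.634/√(264/2) = 0.2293.

d ≈ 0.229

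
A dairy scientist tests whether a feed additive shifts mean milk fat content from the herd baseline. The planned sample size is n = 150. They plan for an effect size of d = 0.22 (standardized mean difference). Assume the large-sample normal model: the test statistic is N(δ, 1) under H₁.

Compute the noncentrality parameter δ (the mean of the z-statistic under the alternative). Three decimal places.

δ ≈ 2.694

The noncentrality parameter scales effect size by the design's sample-size factor: δ = d·√n = 0.22 × √150 = 2.6944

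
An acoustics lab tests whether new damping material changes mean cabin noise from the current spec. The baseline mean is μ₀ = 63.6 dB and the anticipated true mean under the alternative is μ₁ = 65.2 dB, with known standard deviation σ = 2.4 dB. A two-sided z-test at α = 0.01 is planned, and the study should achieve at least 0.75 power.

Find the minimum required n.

Standardized effect: d = |μ₁ − μ₀| / σ = |65.2 − 63.6| / 2.4 = 0.6667
Set Φ(δ − 2.576) = 0.75; then δ − 2.576 = Φ⁻¹(0.75) = 0.674, giving δ = 3.250.
(For δ > 0 the lower-tail rejection region contributes negligibly to power, so the one-term inversion is standard.)
δ = d·√n ⇒ n = (δ/d)² = (3.250 / 0.6667)² = 23.77.
Rounding up, n = 24.

n = 24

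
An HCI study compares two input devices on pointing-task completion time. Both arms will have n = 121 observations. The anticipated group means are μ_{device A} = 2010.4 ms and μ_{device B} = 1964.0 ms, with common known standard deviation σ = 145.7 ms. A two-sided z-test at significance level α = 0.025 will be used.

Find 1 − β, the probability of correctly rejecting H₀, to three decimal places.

Standardized effect: d = |μ_{device A} − μ_{device B}| / σ = |2010.4 − 1964.0| / 145.7 = 0.3185
Noncentrality parameter: δ = d·√(n/2) = 0.3185 × √(121/2) = 2.4771
Two-sided α = 0.025 → critical value z_{0.0125} = 2.241.
Power = Φ(δ − 2.241) + Φ(−δ − 2.241) = Φ(0.236) + Φ(-4.718) = 0.5931 + 0.0000 = 0.5932.

Power ≈ 0.593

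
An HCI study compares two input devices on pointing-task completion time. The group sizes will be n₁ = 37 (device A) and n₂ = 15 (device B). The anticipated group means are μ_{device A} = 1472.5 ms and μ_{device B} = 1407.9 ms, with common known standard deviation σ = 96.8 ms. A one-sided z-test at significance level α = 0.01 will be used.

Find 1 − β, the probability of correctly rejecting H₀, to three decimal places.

Standardized effect: d = |μ_{device A} − μ_{device B}| / σ = |1472.5 − 1407.9| / 96.8 = 0.6674
Noncentrality parameter: δ = d / √(1/n₁ + 1/n₂) = 0.6674 / √(1/37 + 1/15) = 2.1802
Critical value for a one-sided test at α = 0.01: z_α = 2.326.
Power = P(Z > 2.326 − δ) = Φ(-0.146) = 0.4419.

Power ≈ 0.442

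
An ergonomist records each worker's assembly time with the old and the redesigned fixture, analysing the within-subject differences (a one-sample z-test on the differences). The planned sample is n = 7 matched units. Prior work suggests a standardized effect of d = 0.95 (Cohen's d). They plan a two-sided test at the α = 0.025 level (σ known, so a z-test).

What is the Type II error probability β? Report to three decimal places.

β ≈ 0.393

Noncentrality parameter: δ = d·√n = 0.95 × √7 = 2.5135
Two-sided α = 0.025 → critical value z_{0.0125} = 2.241.
Power = Φ(δ − 2.241) + Φ(−δ − 2.241) = Φ(0.272) + Φ(-4.755) = 0.6072 + 0.0000 = 0.6072.
Type II error: β = 1 − power = 1 − 0.6072 = 0.3928.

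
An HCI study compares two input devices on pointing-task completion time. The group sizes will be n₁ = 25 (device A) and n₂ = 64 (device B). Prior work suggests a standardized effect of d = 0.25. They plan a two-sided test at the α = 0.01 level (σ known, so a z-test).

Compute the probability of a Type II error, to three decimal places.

Noncentrality parameter: δ = d / √(1/n₁ + 1/n₂) = 0.25 / √(1/25 + 1/64) = 1.0600
Critical value for a two-sided test at α = 0.01: z_{α/2} = 2.576.
Power = Φ(δ − 2.576) + Φ(−δ − 2.576) = Φ(-1.516) + Φ(-3.636) = 0.0648 + 0.0001 = 0.0649.
Type II error: β = 1 − power = 1 − 0.0649 = 0.9351.

β ≈ 0.935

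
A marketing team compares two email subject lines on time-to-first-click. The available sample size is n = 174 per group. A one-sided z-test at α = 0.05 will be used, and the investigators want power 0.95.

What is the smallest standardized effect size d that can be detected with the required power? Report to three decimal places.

d ≈ 0.353

Required noncentrality: δ = z_{0.05} + z_{0.05} = 1.645 + 1.645 = 3.290.
δ = d·√(n/2) ⇒ d = δ/√(n/2) = 3.290/√(174/2) = 0.3527.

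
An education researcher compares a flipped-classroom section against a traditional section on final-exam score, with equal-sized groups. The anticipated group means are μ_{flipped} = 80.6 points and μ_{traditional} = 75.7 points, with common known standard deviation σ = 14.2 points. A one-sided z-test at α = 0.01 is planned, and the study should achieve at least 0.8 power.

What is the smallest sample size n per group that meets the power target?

Standardized effect: d = |μ_{flipped} − μ_{traditional}| / σ = |80.6 − 75.7| / 14.2 = 0.3451
For power 0.8 need Φ(δ − z_{0.01}) = 0.8, so δ = z_{0.01} + z_{0.20} = 2.326 + 0.842 = 3.168.
δ = d·√(n/2) ⇒ n = 2(δ/d)² = 2 × (3.168 / 0.3451)² = 168.57.
Rounding up, n = 169 per group.

n = 169 per group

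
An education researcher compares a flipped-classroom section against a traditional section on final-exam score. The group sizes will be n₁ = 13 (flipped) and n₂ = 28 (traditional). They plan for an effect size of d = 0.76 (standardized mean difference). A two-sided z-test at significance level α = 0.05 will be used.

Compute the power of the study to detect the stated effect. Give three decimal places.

Power ≈ 0.620

Noncentrality parameter: δ = d / √(1/n₁ + 1/n₂) = 0.76 / √(1/13 + 1/28) = 2.2645
Two-sided α = 0.05 → critical value z_{0.025} = 1.960.
Power = Φ(δ − 1.960) + Φ(−δ − 1.960) = Φ(0.305) + Φ(-4.224) = 0.6196 + 0.0000 = 0.6197.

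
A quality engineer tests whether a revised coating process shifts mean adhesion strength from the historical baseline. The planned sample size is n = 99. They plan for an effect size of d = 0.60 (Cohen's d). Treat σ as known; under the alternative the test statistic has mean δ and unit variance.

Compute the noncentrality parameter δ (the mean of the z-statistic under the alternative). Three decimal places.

The noncentrality parameter scales effect size by the design's sample-size factor: δ = d·√n = 0.60 × √99 = 5.9699

δ ≈ 5.970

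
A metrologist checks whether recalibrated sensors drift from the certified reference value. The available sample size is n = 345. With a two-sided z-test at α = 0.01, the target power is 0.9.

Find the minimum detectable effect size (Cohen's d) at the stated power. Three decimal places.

d ≈ 0.208

Need Φ(δ − 2.576) = 0.9, so δ = 2.576 + 1.282 = 3.857.
(The second rejection-region term Φ(−δ − z_{α/2}) is negligible and dropped.)
δ = d·√n ⇒ d = δ/√n = 3.857/√345 = 0.2077.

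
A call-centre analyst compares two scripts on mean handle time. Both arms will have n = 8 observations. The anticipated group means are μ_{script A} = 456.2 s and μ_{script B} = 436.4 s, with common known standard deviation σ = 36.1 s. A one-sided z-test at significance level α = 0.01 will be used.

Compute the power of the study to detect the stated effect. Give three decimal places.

Standardized effect: d = |μ_{script A} − μ_{script B}| / σ = |456.2 − 436.4| / 36.1 = 0.5485
Noncentrality parameter: δ = d·√(n/2) = 0.5485 × √(8/2) = 1.0970
Critical value for a one-sided test at α = 0.01: z_α = 2.326.
Power = P(Z > 2.326 − δ) = Φ(-1.229) = 0.1095.

Power ≈ 0.109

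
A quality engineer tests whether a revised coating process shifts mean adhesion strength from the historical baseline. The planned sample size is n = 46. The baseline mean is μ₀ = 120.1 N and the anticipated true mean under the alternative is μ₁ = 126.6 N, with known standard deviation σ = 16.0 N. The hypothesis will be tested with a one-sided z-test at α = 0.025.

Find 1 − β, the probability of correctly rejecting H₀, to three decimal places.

Standardized effect: d = |μ₁ − μ₀| / σ = |126.6 − 120.1| / 16.0 = 0.4062
Noncentrality parameter: δ = d·√n = 0.4062 × √46 = 2.7553
Critical value for a one-sided test at α = 0.025: z_α = 1.960.
Power = Φ(δ − 1.960) = Φ(0.795) = 0.7868.

Power ≈ 0.787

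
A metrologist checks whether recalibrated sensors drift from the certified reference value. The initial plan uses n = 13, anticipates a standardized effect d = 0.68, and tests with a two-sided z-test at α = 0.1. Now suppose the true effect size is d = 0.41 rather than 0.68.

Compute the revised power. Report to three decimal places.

Power ≈ 0.435

With d = 0.41: δ = d·√n = 0.41 × √13 = 1.4783. Critical value z_{0.05} = 1.645.
Revised power = Φ(δ − 1.645) + Φ(−δ − 1.645) = Φ(-0.167) + Φ(-3.123) = 0.4339 + 0.0009 = 0.4347.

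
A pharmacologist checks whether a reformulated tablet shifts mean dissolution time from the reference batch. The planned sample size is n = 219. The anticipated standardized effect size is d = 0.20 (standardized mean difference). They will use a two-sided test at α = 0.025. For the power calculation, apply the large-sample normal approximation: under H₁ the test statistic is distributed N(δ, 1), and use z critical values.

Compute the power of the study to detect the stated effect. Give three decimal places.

Noncentrality parameter: δ = d·√n = 0.20 × √219 = 2.9597
Critical value for a two-sided test at α = 0.025: z_{α/2} = 2.241.
Power = Φ(δ − 2.241) + Φ(−δ − 2.241) = Φ(0.718) + Φ(-5.201) = 0.7637 + 0.0000 = 0.7637.

Power ≈ 0.764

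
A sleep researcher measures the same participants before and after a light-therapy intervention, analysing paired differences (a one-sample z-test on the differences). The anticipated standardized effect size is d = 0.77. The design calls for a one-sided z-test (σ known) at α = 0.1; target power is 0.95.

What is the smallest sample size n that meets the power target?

For power 0.95 need Φ(δ − z_{0.1}) = 0.95, so δ = z_{0.1} + z_{0.05} = 1.282 + 1.645 = 2.926.
δ = d·√n ⇒ n = (δ/d)² = (2.926 / 0.77)² = 14.44.
Round up to the next whole unit.

n = 15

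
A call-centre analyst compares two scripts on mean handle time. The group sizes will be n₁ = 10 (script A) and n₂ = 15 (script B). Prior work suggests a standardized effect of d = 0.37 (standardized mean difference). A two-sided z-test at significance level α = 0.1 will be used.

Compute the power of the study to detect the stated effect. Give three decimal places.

Noncentrality parameter: δ = d / √(1/n₁ + 1/n₂) = 0.37 / √(1/10 + 1/15) = 0.9063
Critical value for a two-sided test at α = 0.1: z_{α/2} = 1.645.
Power = Φ(δ − 1.645) + Φ(−δ − 1.645) = Φ(-0.739) + Φ(-2.551) = 0.2301 + 0.0054 = 0.2355.

Power ≈ 0.235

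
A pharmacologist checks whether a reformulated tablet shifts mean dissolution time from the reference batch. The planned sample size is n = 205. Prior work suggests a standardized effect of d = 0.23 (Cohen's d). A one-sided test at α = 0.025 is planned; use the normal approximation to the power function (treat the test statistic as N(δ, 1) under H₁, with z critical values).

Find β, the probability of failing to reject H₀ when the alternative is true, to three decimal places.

Noncentrality parameter: δ = d·√n = 0.23 × √205 = 3.2931
One-sided α = 0.025 → critical value z_{0.025} = 1.960.
Power = Φ(δ − 1.960) = Φ(1.333) = 0.9088.
Type II error: β = 1 − power = 1 − 0.9088 = 0.0912.

β ≈ 0.091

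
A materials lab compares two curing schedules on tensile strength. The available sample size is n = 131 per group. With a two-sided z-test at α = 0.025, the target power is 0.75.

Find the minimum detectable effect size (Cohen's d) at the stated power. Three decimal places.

d ≈ 0.360

Need Φ(δ − 2.241) = 0.75, so δ = 2.241 + 0.674 = 2.916.
(The second rejection-region term Φ(−δ − z_{α/2}) is negligible and dropped.)
δ = d·√(n/2) ⇒ d = δ/√(n/2) = 2.916/√(131/2) = 0.3603.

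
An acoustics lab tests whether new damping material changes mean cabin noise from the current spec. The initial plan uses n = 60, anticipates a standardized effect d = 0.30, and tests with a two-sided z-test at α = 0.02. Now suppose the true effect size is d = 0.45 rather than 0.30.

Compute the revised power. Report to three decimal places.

Power ≈ 0.877

With d = 0.45: δ = d·√n = 0.45 × √60 = 3.4857. Critical value z_{0.01} = 2.326.
Revised power = Φ(δ − 2.326) + Φ(−δ − 2.326) = Φ(1.159) + Φ(-5.812) = 0.8768 + 0.0000 = 0.8768.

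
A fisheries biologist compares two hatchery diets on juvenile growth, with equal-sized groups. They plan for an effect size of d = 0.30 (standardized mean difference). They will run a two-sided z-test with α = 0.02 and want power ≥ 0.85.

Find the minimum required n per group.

Set Φ(δ − 2.326) = 0.85; then δ − 2.326 = Φ⁻¹(0.85) = 1.036, giving δ = 3.363.
(The Φ(−δ − z_{α/2}) term is vanishingly small for δ > 0 and is dropped in the standard sample-size formula.)
δ = d·√(n/2) ⇒ n = 2(δ/d)² = 2 × (3.363 / 0.30)² = 251.30.
Round up to the next whole unit.

n = 252 per group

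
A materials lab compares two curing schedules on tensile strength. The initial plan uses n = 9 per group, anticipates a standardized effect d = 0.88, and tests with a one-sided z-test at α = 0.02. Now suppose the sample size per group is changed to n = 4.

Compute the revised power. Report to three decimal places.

Power ≈ 0.209

With n = 4 per group: δ = d·√(n/2) = 0.88 × √(4/2) = 1.2445. Critical value z_{0.02} = 2.054.
Revised power = P(Z > 2.054 − δ) = Φ(-0.809) = 0.2092.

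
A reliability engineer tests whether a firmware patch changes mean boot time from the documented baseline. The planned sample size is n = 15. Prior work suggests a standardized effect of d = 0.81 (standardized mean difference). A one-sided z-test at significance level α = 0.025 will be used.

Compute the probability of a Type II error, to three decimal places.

Noncentrality parameter: δ = d·√n = 0.81 × √15 = 3.1371
One-sided α = 0.025 → critical value z_{0.025} = 1.960.
Power = P(Z > 1.960 − δ) = Φ(1.177) = 0.8804.
Type II error: β = 1 − power = 1 − 0.8804 = 0.1196.

β ≈ 0.120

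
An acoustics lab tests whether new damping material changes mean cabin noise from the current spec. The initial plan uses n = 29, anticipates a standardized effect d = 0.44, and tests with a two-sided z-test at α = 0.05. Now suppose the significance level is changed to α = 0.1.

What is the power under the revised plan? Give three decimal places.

δ = d·√n = 0.44 × √29 = 2.3695 (unchanged). New critical value: z_{0.05} = 1.645.
Revised power = Φ(δ − 1.645) + Φ(−δ − 1.645) = Φ(0.725) + Φ(-4.014) = 0.7657 + 0.0000 = 0.7657.

Power ≈ 0.766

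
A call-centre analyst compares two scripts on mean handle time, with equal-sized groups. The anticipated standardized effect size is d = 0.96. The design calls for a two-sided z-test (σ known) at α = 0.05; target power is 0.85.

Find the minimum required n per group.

Set Φ(δ − 1.960) = 0.85; then δ − 1.960 = Φ⁻¹(0.85) = 1.036, giving δ = 2.996.
(The Φ(−δ − z_{α/2}) term is vanishingly small for δ > 0 and is dropped in the standard sample-size formula.)
δ = d·√(n/2) ⇒ n = 2(δ/d)² = 2 × (2.996 / 0.96)² = 19.48.
Round up to the next whole unit.

n = 20 per group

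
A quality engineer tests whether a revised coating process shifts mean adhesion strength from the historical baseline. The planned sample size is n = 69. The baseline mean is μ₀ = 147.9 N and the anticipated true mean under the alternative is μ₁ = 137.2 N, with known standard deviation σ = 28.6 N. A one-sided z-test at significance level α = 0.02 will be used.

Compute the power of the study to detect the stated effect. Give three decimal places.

Power ≈ 0.854

Standardized effect: d = |μ₁ − μ₀| / σ = |137.2 − 147.9| / 28.6 = 0.3741
Noncentrality parameter: δ = d·√n = 0.3741 × √69 = 3.1077
Critical value for a one-sided test at α = 0.02: z_α = 2.054.
Power = P(Z > 2.054 − δ) = Φ(1.054) = 0.8541.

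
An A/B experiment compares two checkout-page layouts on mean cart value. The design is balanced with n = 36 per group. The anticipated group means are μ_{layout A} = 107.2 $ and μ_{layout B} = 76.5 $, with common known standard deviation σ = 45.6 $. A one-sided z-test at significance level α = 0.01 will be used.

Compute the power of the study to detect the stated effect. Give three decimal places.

Power ≈ 0.702

Standardized effect: d = |μ_{layout A} − μ_{layout B}| / σ = |107.2 − 76.5| / 45.6 = 0.6732
Noncentrality parameter: δ = d·√(n/2) = 0.6732 × √(36/2) = 2.8563
One-sided α = 0.01 → critical value z_{0.01} = 2.326.
Power = Φ(δ − 2.326) = Φ(0.530) = 0.7019.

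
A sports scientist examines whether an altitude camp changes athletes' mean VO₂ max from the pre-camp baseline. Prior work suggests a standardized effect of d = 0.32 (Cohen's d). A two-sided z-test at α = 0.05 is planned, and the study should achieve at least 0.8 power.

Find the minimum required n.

Set Φ(δ − 1.960) = 0.8; then δ − 1.960 = Φ⁻¹(0.8) = 0.842, giving δ = 2.802.
(The Φ(−δ − z_{α/2}) term is vanishingly small for δ > 0 and is dropped in the standard sample-size formula.)
δ = d·√n ⇒ n = (δ/d)² = (2.802 / 0.32)² = 76.65.
Round up to the next whole unit.

n = 77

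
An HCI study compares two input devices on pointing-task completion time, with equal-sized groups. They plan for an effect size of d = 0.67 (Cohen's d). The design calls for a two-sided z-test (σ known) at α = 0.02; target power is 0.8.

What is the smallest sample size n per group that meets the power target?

Set Φ(δ − 2.326) = 0.8; then δ − 2.326 = Φ⁻¹(0.8) = 0.842, giving δ = 3.168.
(Ignoring the negligible lower-tail rejection probability gives the usual closed-form inversion.)
δ = d·√(n/2) ⇒ n = 2(δ/d)² = 2 × (3.168 / 0.67)² = 44.71.
Round up to the next whole unit.

n = 45 per group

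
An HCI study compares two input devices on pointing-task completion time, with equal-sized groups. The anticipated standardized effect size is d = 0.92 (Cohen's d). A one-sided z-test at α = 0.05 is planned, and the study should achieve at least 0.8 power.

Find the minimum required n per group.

Set Φ(δ − 1.645) = 0.8; then δ − 1.645 = Φ⁻¹(0.8) = 0.842, giving δ = 2.486.
δ = d·√(n/2) ⇒ n = 2(δ/d)² = 2 × (2.486 / 0.92)² = 14.61.
Rounding up, n = 15 per group.

n = 15 per group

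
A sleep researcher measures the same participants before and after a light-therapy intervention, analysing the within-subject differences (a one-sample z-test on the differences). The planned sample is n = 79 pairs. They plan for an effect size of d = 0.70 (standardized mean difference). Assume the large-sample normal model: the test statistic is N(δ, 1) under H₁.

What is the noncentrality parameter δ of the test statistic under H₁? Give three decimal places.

δ ≈ 6.222

δ = d·√n = 0.70 × √79 = 6.2217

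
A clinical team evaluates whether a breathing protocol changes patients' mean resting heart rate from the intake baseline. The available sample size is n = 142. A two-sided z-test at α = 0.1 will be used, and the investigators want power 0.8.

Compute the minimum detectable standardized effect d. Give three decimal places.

Need Φ(δ − 1.645) = 0.8, so δ = 1.645 + 0.842 = 2.486.
(Lower-tail contribution to power is negligible for δ > 0.)
δ = d·√n ⇒ d = δ/√n = 2.486/√142 = 0.2087.

d ≈ 0.209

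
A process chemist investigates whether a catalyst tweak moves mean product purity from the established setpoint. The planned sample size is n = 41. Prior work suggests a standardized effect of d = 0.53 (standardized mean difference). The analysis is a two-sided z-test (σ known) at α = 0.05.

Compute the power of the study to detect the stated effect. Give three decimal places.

Power ≈ 0.924

Noncentrality parameter: δ = d·√n = 0.53 × √41 = 3.3937
Two-sided α = 0.05 → critical value z_{0.025} = 1.960.
Power = Φ(δ − 1.960) + Φ(−δ − 1.960) = Φ(1.434) + Φ(-5.354) = 0.9242 + 0.0000 = 0.9242.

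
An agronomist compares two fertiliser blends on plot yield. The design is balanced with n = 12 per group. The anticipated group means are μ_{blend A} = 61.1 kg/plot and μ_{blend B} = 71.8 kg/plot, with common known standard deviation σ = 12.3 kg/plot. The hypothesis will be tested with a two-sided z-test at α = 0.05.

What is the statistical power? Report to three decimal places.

Standardized effect: d = |μ_{blend A} − μ_{blend B}| / σ = |61.1 − 71.8| / 12.3 = 0.8699
Noncentrality parameter: λ = d·√(n/2) = 0.8699 × √(12/2) = 2.1309
Two-sided α = 0.05 → critical value z_{0.025} = 1.960.
Power = Φ(λ − 1.960) + Φ(−λ − 1.960) = Φ(0.171) + Φ(-4.091) = 0.5678 + 0.0000 = 0.5679.

Power ≈ 0.568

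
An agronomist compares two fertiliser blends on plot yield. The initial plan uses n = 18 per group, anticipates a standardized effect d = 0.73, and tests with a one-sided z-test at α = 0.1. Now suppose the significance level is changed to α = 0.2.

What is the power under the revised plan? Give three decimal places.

δ = d·√(n/2) = 0.73 × √(18/2) = 2.1900 (unchanged). New critical value: z_{0.2} = 0.842.
Revised power = Φ(δ − 0.842) = Φ(1.348) = 0.9112.

Power ≈ 0.911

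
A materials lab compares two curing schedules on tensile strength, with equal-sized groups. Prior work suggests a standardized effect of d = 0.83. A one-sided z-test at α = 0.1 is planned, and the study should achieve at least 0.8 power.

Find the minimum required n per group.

Set Φ(δ − 1.282) = 0.8; then δ − 1.282 = Φ⁻¹(0.8) = 0.842, giving δ = 2.123.
δ = d·√(n/2) ⇒ n = 2(δ/d)² = 2 × (2.123 / 0.83)² = 13.09.
Rounding up, n = 14 per group.

n = 14 per group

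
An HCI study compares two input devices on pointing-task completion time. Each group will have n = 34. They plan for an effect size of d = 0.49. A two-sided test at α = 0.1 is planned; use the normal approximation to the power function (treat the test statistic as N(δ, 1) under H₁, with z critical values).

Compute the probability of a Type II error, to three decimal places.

Noncentrality parameter: δ = d·√(n/2) = 0.49 × √(34/2) = 2.0203
Critical value for a two-sided test at α = 0.1: z_{α/2} = 1.645.
Power = Φ(δ − 1.645) + Φ(−δ − 1.645) = Φ(0.375) + Φ(-3.665) = 0.6463 + 0.0001 = 0.6465.
Type II error: β = 1 − power = 1 − 0.6465 = 0.3535.

β ≈ 0.354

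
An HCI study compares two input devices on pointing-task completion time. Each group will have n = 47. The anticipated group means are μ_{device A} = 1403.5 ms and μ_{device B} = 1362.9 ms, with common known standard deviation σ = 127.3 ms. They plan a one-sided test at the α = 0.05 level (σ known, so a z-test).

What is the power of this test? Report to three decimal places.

Power ≈ 0.461

Standardized effect: d = |μ_{device A} − μ_{device B}| / σ = |1403.5 − 1362.9| / 127.3 = 0.3189
Noncentrality parameter: δ = d·√(n/2) = 0.3189 × √(47/2) = 1.5461
Critical value for a one-sided test at α = 0.05: z_α = 1.645.
Power = Φ(δ − 1.645) = Φ(-0.099) = 0.4607.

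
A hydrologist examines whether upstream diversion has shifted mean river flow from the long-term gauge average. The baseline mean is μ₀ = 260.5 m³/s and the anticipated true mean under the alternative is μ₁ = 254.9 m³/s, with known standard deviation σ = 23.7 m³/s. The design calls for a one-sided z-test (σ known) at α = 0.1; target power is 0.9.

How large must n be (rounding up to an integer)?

Standardized effect: d = |μ₁ − μ₀| / σ = |254.9 − 260.5| / 23.7 = 0.2363
For power 0.9 need Φ(δ − z_{0.1}) = 0.9, so δ = z_{0.1} + z_{0.10} = 1.282 + 1.282 = 2.563.
δ = d·√n ⇒ n = (δ/d)² = (2.563 / 0.2363)² = 117.67.
Round up to the next whole unit.

n = 118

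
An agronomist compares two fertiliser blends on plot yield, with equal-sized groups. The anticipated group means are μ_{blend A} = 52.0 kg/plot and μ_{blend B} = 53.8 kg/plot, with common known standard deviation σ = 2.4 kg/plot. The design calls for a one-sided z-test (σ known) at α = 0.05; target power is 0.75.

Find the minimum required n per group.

n = 20 per group

Standardized effect: d = |μ_{blend A} − μ_{blend B}| / σ = |52.0 − 53.8| / 2.4 = 0.7500
For power 0.75 need Φ(δ − z_{0.05}) = 0.75, so δ = z_{0.05} + z_{0.25} = 1.645 + 0.674 = 2.319.
δ = d·√(n/2) ⇒ n = 2(δ/d)² = 2 × (2.319 / 0.7500)² = 19.13.
Rounding up, n = 20 per group.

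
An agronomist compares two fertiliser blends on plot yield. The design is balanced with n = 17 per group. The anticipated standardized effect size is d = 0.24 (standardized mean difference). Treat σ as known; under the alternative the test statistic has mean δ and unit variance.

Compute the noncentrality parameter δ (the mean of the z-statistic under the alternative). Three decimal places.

δ = d·√(n/2) = 0.24 × √(17/2) = 0.6997

δ ≈ 0.700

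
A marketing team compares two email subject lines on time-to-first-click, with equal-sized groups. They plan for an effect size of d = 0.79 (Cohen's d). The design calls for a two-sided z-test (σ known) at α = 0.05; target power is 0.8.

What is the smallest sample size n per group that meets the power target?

n = 26 per group

Set Φ(δ − 1.960) = 0.8; then δ − 1.960 = Φ⁻¹(0.8) = 0.842, giving δ = 2.802.
(For δ > 0 the lower-tail rejection region contributes negligibly to power, so the one-term inversion is standard.)
δ = d·√(n/2) ⇒ n = 2(δ/d)² = 2 × (2.802 / 0.79)² = 25.15.
Round up to the next whole unit.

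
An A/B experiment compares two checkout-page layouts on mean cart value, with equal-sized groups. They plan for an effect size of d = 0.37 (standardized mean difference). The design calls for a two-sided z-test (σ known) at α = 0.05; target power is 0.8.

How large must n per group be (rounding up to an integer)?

n = 115 per group

For power 0.8 need Φ(δ − z_{0.025}) = 0.8, so δ = z_{0.025} + z_{0.20} = 1.960 + 0.842 = 2.802.
(The Φ(−δ − z_{α/2}) term is vanishingly small for δ > 0 and is dropped in the standard sample-size formula.)
δ = d·√(n/2) ⇒ n = 2(δ/d)² = 2 × (2.802 / 0.37)² = 114.67.
Round up to the next whole unit.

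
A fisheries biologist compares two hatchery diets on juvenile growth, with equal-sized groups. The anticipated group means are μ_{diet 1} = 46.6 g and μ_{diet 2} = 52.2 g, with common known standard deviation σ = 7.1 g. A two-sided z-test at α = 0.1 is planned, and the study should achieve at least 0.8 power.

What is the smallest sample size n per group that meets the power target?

Standardized effect: d = |μ_{diet 1} − μ_{diet 2}| / σ = |46.6 − 52.2| / 7.1 = 0.7887
Set Φ(δ − 1.645) = 0.8; then δ − 1.645 = Φ⁻¹(0.8) = 0.842, giving δ = 2.486.
(Ignoring the negligible lower-tail rejection probability gives the usual closed-form inversion.)
δ = d·√(n/2) ⇒ n = 2(δ/d)² = 2 × (2.486 / 0.7887)² = 19.88.
Rounding up, n = 20 per group.

n = 20 per group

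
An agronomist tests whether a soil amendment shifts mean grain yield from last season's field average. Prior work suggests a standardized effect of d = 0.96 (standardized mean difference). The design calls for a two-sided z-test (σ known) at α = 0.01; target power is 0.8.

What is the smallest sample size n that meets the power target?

For power 0.8 need Φ(δ − z_{0.005}) = 0.8, so δ = z_{0.005} + z_{0.20} = 2.576 + 0.842 = 3.417.
(Ignoring the negligible lower-tail rejection probability gives the usual closed-form inversion.)
δ = d·√n ⇒ n = (δ/d)² = (3.417 / 0.96)² = 12.67.
Round up to the next whole unit.

n = 13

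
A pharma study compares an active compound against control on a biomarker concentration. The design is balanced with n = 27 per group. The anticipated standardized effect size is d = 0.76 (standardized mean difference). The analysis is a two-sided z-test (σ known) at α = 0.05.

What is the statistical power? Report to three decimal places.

Noncentrality parameter: δ = d·√(n/2) = 0.76 × √(27/2) = 2.7924
Two-sided α = 0.05 → critical value z_{0.025} = 1.960.
Power = Φ(δ − 1.960) + Φ(−δ − 1.960) = Φ(0.832) + Φ(-4.752) = 0.7974 + 0.0000 = 0.7974.

Power ≈ 0.797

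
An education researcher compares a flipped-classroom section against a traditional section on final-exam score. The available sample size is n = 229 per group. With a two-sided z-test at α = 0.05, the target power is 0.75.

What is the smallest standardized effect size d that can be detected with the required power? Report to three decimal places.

Required noncentrality: δ = z_{0.025} + z_{0.25} = 1.960 + 0.674 = 2.634.
(The second rejection-region term Φ(−δ − z_{α/2}) is negligible and dropped.)
δ = d·√(n/2) ⇒ d = δ/√(n/2) = 2.634/√(229/2) = 0.2462.

d ≈ 0.246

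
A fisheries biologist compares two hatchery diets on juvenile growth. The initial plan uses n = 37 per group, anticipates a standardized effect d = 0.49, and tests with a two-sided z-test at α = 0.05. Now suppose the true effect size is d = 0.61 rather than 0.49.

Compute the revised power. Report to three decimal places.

Power ≈ 0.747

With d = 0.61: δ = d·√(n/2) = 0.61 × √(37/2) = 2.6237. Critical value z_{0.025} = 1.960.
Revised power = Φ(δ − 1.960) + Φ(−δ − 1.960) = Φ(0.664) + Φ(-4.584) = 0.7466 + 0.0000 = 0.7466.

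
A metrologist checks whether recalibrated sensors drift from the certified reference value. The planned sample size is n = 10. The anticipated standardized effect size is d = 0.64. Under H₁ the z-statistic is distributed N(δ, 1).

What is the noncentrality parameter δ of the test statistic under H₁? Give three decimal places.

δ = d·√n = 0.64 × √10 = 2.0239

δ ≈ 2.024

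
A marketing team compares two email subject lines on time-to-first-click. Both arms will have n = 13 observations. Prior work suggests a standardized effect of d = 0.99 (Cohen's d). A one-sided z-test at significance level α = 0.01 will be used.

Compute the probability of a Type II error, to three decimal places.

β ≈ 0.422

Noncentrality parameter: δ = d·√(n/2) = 0.99 × √(13/2) = 2.5240
One-sided α = 0.01 → critical value z_{0.01} = 2.326.
Power = Φ(δ − 2.326) = Φ(0.198) = 0.5783.
Type II error: β = 1 − power = 1 − 0.5783 = 0.4217.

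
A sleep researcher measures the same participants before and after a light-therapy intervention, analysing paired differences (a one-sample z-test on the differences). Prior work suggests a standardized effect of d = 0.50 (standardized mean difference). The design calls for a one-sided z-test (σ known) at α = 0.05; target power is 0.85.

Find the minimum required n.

For power 0.85 need Φ(δ − z_{0.05}) = 0.85, so δ = z_{0.05} + z_{0.15} = 1.645 + 1.036 = 2.681.
δ = d·√n ⇒ n = (δ/d)² = (2.681 / 0.50)² = 28.76.
Rounding up, n = 29.

n = 29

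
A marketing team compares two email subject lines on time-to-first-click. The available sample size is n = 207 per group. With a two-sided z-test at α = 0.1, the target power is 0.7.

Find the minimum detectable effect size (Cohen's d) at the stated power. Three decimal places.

Need Φ(δ − 1.645) = 0.7, so δ = 1.645 + 0.524 = 2.169.
(Lower-tail contribution to power is negligible for δ > 0.)
δ = d·√(n/2) ⇒ d = δ/√(n/2) = 2.169/√(207/2) = 0.2132.

d ≈ 0.213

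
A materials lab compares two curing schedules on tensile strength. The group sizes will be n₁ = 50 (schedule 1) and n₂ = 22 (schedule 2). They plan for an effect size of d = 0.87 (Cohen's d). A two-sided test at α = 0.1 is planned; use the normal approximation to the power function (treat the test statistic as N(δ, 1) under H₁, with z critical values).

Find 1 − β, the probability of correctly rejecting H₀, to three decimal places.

Power ≈ 0.960

Noncentrality parameter: δ = d / √(1/n₁ + 1/n₂) = 0.87 / √(1/50 + 1/22) = 3.4006
Two-sided α = 0.1 → critical value z_{0.05} = 1.645.
Power = Φ(δ − 1.645) + Φ(−δ − 1.645) = Φ(1.756) + Φ(-5.045) = 0.9604 + 0.0000 = 0.9604.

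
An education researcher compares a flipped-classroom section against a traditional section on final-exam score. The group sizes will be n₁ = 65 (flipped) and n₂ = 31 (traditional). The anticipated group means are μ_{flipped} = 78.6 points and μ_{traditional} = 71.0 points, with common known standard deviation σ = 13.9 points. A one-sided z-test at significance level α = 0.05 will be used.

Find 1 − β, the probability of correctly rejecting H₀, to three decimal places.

Power ≈ 0.805

Standardized effect: d = |μ_{flipped} − μ_{traditional}| / σ = |78.6 − 71.0| / 13.9 = 0.5468
Noncentrality parameter: δ = d / √(1/n₁ + 1/n₂) = 0.5468 / √(1/65 + 1/31) = 2.5050
Critical value for a one-sided test at α = 0.05: z_α = 1.645.
Power = P(Z > 1.645 − δ) = Φ(0.860) = 0.8051.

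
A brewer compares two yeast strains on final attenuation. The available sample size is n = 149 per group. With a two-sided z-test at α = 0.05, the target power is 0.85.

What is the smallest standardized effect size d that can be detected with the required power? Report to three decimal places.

Required noncentrality: δ = z_{0.025} + z_{0.15} = 1.960 + 1.036 = 2.996.
(Lower-tail contribution to power is negligible for δ > 0.)
δ = d·√(n/2) ⇒ d = δ/√(n/2) = 2.996/√(149/2) = 0.3472.

d ≈ 0.347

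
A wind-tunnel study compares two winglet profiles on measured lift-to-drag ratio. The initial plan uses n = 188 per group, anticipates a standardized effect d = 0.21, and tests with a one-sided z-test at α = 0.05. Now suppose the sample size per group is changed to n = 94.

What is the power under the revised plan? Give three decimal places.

Power ≈ 0.419

With n = 94 per group: δ = d·√(n/2) = 0.21 × √(94/2) = 1.4397. Critical value z_{0.05} = 1.645.
Revised power = Φ(δ − 1.645) = Φ(-0.205) = 0.4187.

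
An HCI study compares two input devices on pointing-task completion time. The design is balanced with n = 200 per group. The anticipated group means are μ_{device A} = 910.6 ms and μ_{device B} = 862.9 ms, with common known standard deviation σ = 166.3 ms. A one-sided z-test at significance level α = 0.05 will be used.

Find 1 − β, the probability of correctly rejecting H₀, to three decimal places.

Standardized effect: d = |μ_{device A} − μ_{device B}| / σ = |910.6 − 862.9| / 166.3 = 0.2868
Noncentrality parameter: δ = d·√(n/2) = 0.2868 × √(200/2) = 2.8683
Critical value for a one-sided test at α = 0.05: z_α = 1.645.
Power = Φ(δ − 1.645) = Φ(1.223) = 0.8894.

Power ≈ 0.889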